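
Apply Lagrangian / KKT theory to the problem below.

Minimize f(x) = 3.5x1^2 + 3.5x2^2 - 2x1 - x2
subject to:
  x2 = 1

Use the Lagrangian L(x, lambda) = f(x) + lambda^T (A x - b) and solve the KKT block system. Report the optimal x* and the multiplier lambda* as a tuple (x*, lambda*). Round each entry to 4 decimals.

Form the Lagrangian:
  L(x, lambda) = (1/2) x^T Q x + c^T x + lambda^T (A x - b)
Stationarity (grad_x L = 0): Q x + c + A^T lambda = 0.
Primal feasibility: A x = b.

This gives the KKT block system:
  [ Q   A^T ] [ x     ]   [-c ]
  [ A    0  ] [ lambda ] = [ b ]

Solving the linear system:
  x*      = (0.2857, 1)
  lambda* = (-6)
  f(x*)   = 2.2143

x* = (0.2857, 1), lambda* = (-6)


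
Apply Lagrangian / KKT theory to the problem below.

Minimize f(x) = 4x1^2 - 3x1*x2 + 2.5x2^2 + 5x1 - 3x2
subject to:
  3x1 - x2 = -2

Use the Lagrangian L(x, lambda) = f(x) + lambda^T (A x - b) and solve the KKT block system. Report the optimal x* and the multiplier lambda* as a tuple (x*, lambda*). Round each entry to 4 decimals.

Form the Lagrangian:
  L(x, lambda) = (1/2) x^T Q x + c^T x + lambda^T (A x - b)
Stationarity (grad_x L = 0): Q x + c + A^T lambda = 0.
Primal feasibility: A x = b.

This gives the KKT block system:
  [ Q   A^T ] [ x     ]   [-c ]
  [ A    0  ] [ lambda ] = [ b ]

Solving the linear system:
  x*      = (-0.5714, 0.2857)
  lambda* = (0.1429)
  f(x*)   = -1.7143

x* = (-0.5714, 0.2857), lambda* = (0.1429)


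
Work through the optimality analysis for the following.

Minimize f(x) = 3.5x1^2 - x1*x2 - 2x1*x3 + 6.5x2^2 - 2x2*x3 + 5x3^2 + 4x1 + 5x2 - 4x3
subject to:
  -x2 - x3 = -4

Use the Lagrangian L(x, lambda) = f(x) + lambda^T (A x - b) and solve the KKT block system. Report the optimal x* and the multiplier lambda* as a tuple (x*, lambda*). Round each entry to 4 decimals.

Form the Lagrangian:
  L(x, lambda) = (1/2) x^T Q x + c^T x + lambda^T (A x - b)
Stationarity (grad_x L = 0): Q x + c + A^T lambda = 0.
Primal feasibility: A x = b.

This gives the KKT block system:
  [ Q   A^T ] [ x     ]   [-c ]
  [ A    0  ] [ lambda ] = [ b ]

Solving the linear system:
  x*      = (0.367, 1.4309, 2.5691)
  lambda* = (18.0957)
  f(x*)   = 35.3644

x* = (0.367, 1.4309, 2.5691), lambda* = (18.0957)


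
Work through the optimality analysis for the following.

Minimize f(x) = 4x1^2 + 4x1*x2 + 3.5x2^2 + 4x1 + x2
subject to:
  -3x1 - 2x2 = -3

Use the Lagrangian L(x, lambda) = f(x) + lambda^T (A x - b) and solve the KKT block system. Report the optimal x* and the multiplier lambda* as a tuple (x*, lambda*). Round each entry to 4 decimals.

Form the Lagrangian:
  L(x, lambda) = (1/2) x^T Q x + c^T x + lambda^T (A x - b)
Stationarity (grad_x L = 0): Q x + c + A^T lambda = 0.
Primal feasibility: A x = b.

This gives the KKT block system:
  [ Q   A^T ] [ x     ]   [-c ]
  [ A    0  ] [ lambda ] = [ b ]

Solving the linear system:
  x*      = (0.617, 0.5745)
  lambda* = (3.7447)
  f(x*)   = 7.1383

x* = (0.617, 0.5745), lambda* = (3.7447)


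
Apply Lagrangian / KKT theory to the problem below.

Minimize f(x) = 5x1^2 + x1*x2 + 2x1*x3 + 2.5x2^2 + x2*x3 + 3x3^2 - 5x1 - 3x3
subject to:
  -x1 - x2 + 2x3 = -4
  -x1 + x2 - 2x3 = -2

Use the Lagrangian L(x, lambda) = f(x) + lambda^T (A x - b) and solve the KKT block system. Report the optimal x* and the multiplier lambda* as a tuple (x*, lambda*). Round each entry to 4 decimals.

Form the Lagrangian:
  L(x, lambda) = (1/2) x^T Q x + c^T x + lambda^T (A x - b)
Stationarity (grad_x L = 0): Q x + c + A^T lambda = 0.
Primal feasibility: A x = b.

This gives the KKT block system:
  [ Q   A^T ] [ x     ]   [-c ]
  [ A    0  ] [ lambda ] = [ b ]

Solving the linear system:
  x*      = (3, -0.3333, -0.6667)
  lambda* = (12, 11.3333)
  f(x*)   = 28.8333

x* = (3, -0.3333, -0.6667), lambda* = (12, 11.3333)


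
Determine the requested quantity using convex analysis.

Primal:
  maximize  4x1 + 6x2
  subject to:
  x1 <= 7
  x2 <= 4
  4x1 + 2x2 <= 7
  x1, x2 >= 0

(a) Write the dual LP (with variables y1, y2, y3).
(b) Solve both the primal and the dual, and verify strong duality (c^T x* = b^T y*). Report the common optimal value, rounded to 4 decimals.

The standard primal-dual pair for 'max c^T x s.t. A x <= b, x >= 0' is:
  Dual:  min b^T y  s.t.  A^T y >= c,  y >= 0.

So the dual LP is:
  minimize  7y1 + 4y2 + 7y3
  subject to:
    y1 + 4y3 >= 4
    y2 + 2y3 >= 6
    y1, y2, y3 >= 0

Solving the primal: x* = (0, 3.5).
  primal value c^T x* = 21.
Solving the dual: y* = (0, 0, 3).
  dual value b^T y* = 21.
Strong duality: c^T x* = b^T y*. Confirmed.

21


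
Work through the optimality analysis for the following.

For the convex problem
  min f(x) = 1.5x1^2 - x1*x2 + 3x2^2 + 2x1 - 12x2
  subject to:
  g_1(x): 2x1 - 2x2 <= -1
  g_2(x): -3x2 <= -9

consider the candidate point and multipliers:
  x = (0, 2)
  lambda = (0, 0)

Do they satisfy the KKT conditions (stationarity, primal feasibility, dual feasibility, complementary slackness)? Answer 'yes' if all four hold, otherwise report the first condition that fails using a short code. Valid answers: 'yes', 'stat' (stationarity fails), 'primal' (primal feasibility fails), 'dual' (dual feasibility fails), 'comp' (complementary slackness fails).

Gradient of f: grad f(x) = Q x + c = (0, 0)
Constraint values g_i(x) = a_i^T x - b_i:
  g_1((0, 2)) = -3
  g_2((0, 2)) = 3
Stationarity residual: grad f(x) + sum_i lambda_i a_i = (0, 0)
  -> stationarity OK
Primal feasibility (all g_i <= 0): FAILS
Dual feasibility (all lambda_i >= 0): OK
Complementary slackness (lambda_i * g_i(x) = 0 for all i): OK

Verdict: the first failing condition is primal_feasibility -> primal.

primal


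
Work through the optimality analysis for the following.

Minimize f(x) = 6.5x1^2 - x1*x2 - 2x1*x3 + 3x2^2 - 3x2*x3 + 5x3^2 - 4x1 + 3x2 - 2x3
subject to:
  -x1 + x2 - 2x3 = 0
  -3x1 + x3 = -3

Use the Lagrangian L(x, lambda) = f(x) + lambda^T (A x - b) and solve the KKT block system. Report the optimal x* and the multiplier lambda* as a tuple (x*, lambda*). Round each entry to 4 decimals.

Form the Lagrangian:
  L(x, lambda) = (1/2) x^T Q x + c^T x + lambda^T (A x - b)
Stationarity (grad_x L = 0): Q x + c + A^T lambda = 0.
Primal feasibility: A x = b.

This gives the KKT block system:
  [ Q   A^T ] [ x     ]   [-c ]
  [ A    0  ] [ lambda ] = [ b ]

Solving the linear system:
  x*      = (0.8245, -0.2286, -0.5265)
  lambda* = (-2.3837, 3.4612)
  f(x*)   = 3.7265

x* = (0.8245, -0.2286, -0.5265), lambda* = (-2.3837, 3.4612)


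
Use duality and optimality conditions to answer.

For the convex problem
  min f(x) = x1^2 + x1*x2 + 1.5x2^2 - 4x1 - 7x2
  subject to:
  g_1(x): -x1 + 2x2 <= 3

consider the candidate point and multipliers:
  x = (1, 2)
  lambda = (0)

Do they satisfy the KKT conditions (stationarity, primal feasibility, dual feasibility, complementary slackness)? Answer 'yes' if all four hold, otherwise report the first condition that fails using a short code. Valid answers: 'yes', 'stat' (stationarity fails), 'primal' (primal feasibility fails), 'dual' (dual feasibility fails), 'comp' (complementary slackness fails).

Gradient of f: grad f(x) = Q x + c = (0, 0)
Constraint values g_i(x) = a_i^T x - b_i:
  g_1((1, 2)) = 0
Stationarity residual: grad f(x) + sum_i lambda_i a_i = (0, 0)
  -> stationarity OK
Primal feasibility (all g_i <= 0): OK
Dual feasibility (all lambda_i >= 0): OK
Complementary slackness (lambda_i * g_i(x) = 0 for all i): OK

Verdict: yes, KKT holds.

yes


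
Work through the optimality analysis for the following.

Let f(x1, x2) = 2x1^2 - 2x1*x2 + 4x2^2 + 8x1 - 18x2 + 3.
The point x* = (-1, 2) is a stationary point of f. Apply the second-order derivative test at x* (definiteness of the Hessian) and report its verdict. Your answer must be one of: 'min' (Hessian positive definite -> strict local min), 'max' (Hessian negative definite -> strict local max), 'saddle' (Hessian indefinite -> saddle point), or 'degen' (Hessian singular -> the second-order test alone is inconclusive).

Compute the Hessian H = grad^2 f:
  H = [[4, -2], [-2, 8]]
Verify stationarity: grad f(x*) = H x* + g = (0, 0).
Eigenvalues of H: 3.1716, 8.8284.
Both eigenvalues > 0, so H is positive definite -> x* is a strict local min.

min


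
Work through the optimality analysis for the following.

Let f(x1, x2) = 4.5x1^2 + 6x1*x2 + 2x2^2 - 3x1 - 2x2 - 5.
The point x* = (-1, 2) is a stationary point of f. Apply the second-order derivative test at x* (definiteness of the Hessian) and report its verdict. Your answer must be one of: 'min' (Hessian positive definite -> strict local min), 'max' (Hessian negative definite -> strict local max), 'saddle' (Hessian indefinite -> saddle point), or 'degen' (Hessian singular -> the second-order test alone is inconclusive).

Compute the Hessian H = grad^2 f:
  H = [[9, 6], [6, 4]]
Verify stationarity: grad f(x*) = H x* + g = (0, 0).
Eigenvalues of H: 0, 13.
H has a zero eigenvalue (singular; positive semidefinite but not definite), so H is neither positive definite, negative definite, nor indefinite. The second-order test alone is inconclusive -> degen.
(Indeed, f is constant along the null direction of H through x*, so x* is not a strict local extremum.)

degen


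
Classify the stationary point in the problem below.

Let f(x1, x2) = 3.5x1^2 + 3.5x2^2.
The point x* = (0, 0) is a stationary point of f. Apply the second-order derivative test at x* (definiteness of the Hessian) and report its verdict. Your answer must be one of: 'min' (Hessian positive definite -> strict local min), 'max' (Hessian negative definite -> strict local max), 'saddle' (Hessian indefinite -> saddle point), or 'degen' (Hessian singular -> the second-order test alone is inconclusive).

Compute the Hessian H = grad^2 f:
  H = [[7, 0], [0, 7]]
Verify stationarity: grad f(x*) = H x* + g = (0, 0).
Eigenvalues of H: 7, 7.
Both eigenvalues > 0, so H is positive definite -> x* is a strict local min.

min


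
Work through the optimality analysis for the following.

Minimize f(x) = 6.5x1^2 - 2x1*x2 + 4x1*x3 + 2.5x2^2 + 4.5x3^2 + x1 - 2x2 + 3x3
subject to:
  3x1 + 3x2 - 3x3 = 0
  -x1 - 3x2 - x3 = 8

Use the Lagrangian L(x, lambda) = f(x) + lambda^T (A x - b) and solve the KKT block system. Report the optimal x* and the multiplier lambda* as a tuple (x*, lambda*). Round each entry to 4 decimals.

Form the Lagrangian:
  L(x, lambda) = (1/2) x^T Q x + c^T x + lambda^T (A x - b)
Stationarity (grad_x L = 0): Q x + c + A^T lambda = 0.
Primal feasibility: A x = b.

This gives the KKT block system:
  [ Q   A^T ] [ x     ]   [-c ]
  [ A    0  ] [ lambda ] = [ b ]

Solving the linear system:
  x*      = (0.2, -2.1, -1.9)
  lambda* = (-2.25, -6.55)
  f(x*)   = 25.55

x* = (0.2, -2.1, -1.9), lambda* = (-2.25, -6.55)


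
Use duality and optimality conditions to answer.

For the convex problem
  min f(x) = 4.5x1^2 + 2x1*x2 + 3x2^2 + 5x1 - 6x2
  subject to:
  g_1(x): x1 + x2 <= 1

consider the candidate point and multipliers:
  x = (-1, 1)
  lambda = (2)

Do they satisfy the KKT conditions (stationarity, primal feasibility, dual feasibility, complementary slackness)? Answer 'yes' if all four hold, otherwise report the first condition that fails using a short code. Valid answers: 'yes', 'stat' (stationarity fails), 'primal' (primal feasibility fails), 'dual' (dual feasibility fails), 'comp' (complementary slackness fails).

Gradient of f: grad f(x) = Q x + c = (-2, -2)
Constraint values g_i(x) = a_i^T x - b_i:
  g_1((-1, 1)) = -1
Stationarity residual: grad f(x) + sum_i lambda_i a_i = (0, 0)
  -> stationarity OK
Primal feasibility (all g_i <= 0): OK
Dual feasibility (all lambda_i >= 0): OK
Complementary slackness (lambda_i * g_i(x) = 0 for all i): FAILS

Verdict: the first failing condition is complementary_slackness -> comp.

comp


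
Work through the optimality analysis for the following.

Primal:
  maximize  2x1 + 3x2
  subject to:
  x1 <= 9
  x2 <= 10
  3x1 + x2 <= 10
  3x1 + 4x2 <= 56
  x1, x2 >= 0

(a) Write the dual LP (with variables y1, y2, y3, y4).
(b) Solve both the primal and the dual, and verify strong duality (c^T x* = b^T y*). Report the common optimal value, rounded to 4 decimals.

The standard primal-dual pair for 'max c^T x s.t. A x <= b, x >= 0' is:
  Dual:  min b^T y  s.t.  A^T y >= c,  y >= 0.

So the dual LP is:
  minimize  9y1 + 10y2 + 10y3 + 56y4
  subject to:
    y1 + 3y3 + 3y4 >= 2
    y2 + y3 + 4y4 >= 3
    y1, y2, y3, y4 >= 0

Solving the primal: x* = (0, 10).
  primal value c^T x* = 30.
Solving the dual: y* = (0, 2.3333, 0.6667, 0).
  dual value b^T y* = 30.
Strong duality: c^T x* = b^T y*. Confirmed.

30


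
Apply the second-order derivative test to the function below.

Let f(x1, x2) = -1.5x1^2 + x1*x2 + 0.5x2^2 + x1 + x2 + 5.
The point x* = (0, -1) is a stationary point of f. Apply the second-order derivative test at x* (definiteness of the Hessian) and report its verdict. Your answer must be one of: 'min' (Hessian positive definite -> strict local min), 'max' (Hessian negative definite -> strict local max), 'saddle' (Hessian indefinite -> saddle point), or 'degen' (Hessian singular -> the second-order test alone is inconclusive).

Compute the Hessian H = grad^2 f:
  H = [[-3, 1], [1, 1]]
Verify stationarity: grad f(x*) = H x* + g = (0, 0).
Eigenvalues of H: -3.2361, 1.2361.
Eigenvalues have mixed signs, so H is indefinite -> x* is a saddle point.

saddle


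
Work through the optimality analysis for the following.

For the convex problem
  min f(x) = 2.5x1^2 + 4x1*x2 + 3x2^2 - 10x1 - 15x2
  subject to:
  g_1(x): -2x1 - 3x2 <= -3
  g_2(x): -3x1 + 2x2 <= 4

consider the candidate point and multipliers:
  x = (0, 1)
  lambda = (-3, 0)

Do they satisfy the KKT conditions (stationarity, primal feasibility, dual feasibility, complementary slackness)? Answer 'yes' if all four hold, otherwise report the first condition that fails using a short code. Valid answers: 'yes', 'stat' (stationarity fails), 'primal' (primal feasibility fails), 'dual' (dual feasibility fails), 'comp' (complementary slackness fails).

Gradient of f: grad f(x) = Q x + c = (-6, -9)
Constraint values g_i(x) = a_i^T x - b_i:
  g_1((0, 1)) = 0
  g_2((0, 1)) = -2
Stationarity residual: grad f(x) + sum_i lambda_i a_i = (0, 0)
  -> stationarity OK
Primal feasibility (all g_i <= 0): OK
Dual feasibility (all lambda_i >= 0): FAILS
Complementary slackness (lambda_i * g_i(x) = 0 for all i): OK

Verdict: the first failing condition is dual_feasibility -> dual.

dual


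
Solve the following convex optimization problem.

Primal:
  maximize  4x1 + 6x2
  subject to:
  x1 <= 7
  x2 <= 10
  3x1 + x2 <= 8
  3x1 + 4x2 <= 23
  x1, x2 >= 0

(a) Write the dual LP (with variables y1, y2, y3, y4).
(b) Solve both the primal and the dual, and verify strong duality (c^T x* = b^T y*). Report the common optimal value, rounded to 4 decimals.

The standard primal-dual pair for 'max c^T x s.t. A x <= b, x >= 0' is:
  Dual:  min b^T y  s.t.  A^T y >= c,  y >= 0.

So the dual LP is:
  minimize  7y1 + 10y2 + 8y3 + 23y4
  subject to:
    y1 + 3y3 + 3y4 >= 4
    y2 + y3 + 4y4 >= 6
    y1, y2, y3, y4 >= 0

Solving the primal: x* = (0, 5.75).
  primal value c^T x* = 34.5.
Solving the dual: y* = (0, 0, 0, 1.5).
  dual value b^T y* = 34.5.
Strong duality: c^T x* = b^T y*. Confirmed.

34.5


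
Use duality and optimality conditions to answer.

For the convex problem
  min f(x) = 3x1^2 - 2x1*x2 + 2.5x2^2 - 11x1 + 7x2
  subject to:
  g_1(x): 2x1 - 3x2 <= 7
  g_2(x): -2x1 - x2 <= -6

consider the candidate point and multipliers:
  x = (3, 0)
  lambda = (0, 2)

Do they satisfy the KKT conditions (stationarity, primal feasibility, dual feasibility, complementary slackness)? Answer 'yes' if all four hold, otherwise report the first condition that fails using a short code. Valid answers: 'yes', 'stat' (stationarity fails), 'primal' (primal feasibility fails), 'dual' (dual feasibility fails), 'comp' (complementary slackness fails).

Gradient of f: grad f(x) = Q x + c = (7, 1)
Constraint values g_i(x) = a_i^T x - b_i:
  g_1((3, 0)) = -1
  g_2((3, 0)) = 0
Stationarity residual: grad f(x) + sum_i lambda_i a_i = (3, -1)
  -> stationarity FAILS
Primal feasibility (all g_i <= 0): OK
Dual feasibility (all lambda_i >= 0): OK
Complementary slackness (lambda_i * g_i(x) = 0 for all i): OK

Verdict: the first failing condition is stationarity -> stat.

stat


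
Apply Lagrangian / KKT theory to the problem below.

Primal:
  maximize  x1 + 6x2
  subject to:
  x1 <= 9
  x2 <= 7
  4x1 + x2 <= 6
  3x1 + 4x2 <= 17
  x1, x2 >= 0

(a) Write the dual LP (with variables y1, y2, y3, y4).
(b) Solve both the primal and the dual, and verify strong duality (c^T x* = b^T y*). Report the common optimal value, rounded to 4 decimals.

The standard primal-dual pair for 'max c^T x s.t. A x <= b, x >= 0' is:
  Dual:  min b^T y  s.t.  A^T y >= c,  y >= 0.

So the dual LP is:
  minimize  9y1 + 7y2 + 6y3 + 17y4
  subject to:
    y1 + 4y3 + 3y4 >= 1
    y2 + y3 + 4y4 >= 6
    y1, y2, y3, y4 >= 0

Solving the primal: x* = (0, 4.25).
  primal value c^T x* = 25.5.
Solving the dual: y* = (0, 0, 0, 1.5).
  dual value b^T y* = 25.5.
Strong duality: c^T x* = b^T y*. Confirmed.

25.5


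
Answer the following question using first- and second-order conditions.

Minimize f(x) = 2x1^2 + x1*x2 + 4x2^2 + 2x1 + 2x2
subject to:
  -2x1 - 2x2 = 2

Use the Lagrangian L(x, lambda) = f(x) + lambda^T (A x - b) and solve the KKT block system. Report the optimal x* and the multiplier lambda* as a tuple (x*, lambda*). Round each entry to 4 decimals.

Form the Lagrangian:
  L(x, lambda) = (1/2) x^T Q x + c^T x + lambda^T (A x - b)
Stationarity (grad_x L = 0): Q x + c + A^T lambda = 0.
Primal feasibility: A x = b.

This gives the KKT block system:
  [ Q   A^T ] [ x     ]   [-c ]
  [ A    0  ] [ lambda ] = [ b ]

Solving the linear system:
  x*      = (-0.7, -0.3)
  lambda* = (-0.55)
  f(x*)   = -0.45

x* = (-0.7, -0.3), lambda* = (-0.55)


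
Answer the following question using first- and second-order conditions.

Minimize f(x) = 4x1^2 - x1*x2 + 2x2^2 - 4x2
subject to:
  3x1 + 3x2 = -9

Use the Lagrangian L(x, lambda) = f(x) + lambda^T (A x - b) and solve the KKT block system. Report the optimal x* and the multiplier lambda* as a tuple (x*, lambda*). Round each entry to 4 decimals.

Form the Lagrangian:
  L(x, lambda) = (1/2) x^T Q x + c^T x + lambda^T (A x - b)
Stationarity (grad_x L = 0): Q x + c + A^T lambda = 0.
Primal feasibility: A x = b.

This gives the KKT block system:
  [ Q   A^T ] [ x     ]   [-c ]
  [ A    0  ] [ lambda ] = [ b ]

Solving the linear system:
  x*      = (-1.3571, -1.6429)
  lambda* = (3.0714)
  f(x*)   = 17.1071

x* = (-1.3571, -1.6429), lambda* = (3.0714)


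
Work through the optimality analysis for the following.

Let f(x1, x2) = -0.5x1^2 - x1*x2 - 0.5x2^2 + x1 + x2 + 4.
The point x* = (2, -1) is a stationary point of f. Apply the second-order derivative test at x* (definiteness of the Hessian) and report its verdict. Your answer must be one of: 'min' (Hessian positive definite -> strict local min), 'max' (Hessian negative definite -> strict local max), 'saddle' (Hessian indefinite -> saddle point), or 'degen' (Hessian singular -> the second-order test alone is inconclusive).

Compute the Hessian H = grad^2 f:
  H = [[-1, -1], [-1, -1]]
Verify stationarity: grad f(x*) = H x* + g = (0, 0).
Eigenvalues of H: -2, 0.
H has a zero eigenvalue (singular; negative semidefinite but not definite), so H is neither positive definite, negative definite, nor indefinite. The second-order test alone is inconclusive -> degen.
(Indeed, f is constant along the null direction of H through x*, so x* is not a strict local extremum.)

degen


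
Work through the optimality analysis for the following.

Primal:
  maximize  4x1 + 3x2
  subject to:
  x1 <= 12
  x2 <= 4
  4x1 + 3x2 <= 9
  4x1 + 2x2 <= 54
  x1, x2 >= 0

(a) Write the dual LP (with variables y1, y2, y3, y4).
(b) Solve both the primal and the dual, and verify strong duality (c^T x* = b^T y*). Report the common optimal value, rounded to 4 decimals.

The standard primal-dual pair for 'max c^T x s.t. A x <= b, x >= 0' is:
  Dual:  min b^T y  s.t.  A^T y >= c,  y >= 0.

So the dual LP is:
  minimize  12y1 + 4y2 + 9y3 + 54y4
  subject to:
    y1 + 4y3 + 4y4 >= 4
    y2 + 3y3 + 2y4 >= 3
    y1, y2, y3, y4 >= 0

Solving the primal: x* = (2.25, 0).
  primal value c^T x* = 9.
Solving the dual: y* = (0, 0, 1, 0).
  dual value b^T y* = 9.
Strong duality: c^T x* = b^T y*. Confirmed.

9


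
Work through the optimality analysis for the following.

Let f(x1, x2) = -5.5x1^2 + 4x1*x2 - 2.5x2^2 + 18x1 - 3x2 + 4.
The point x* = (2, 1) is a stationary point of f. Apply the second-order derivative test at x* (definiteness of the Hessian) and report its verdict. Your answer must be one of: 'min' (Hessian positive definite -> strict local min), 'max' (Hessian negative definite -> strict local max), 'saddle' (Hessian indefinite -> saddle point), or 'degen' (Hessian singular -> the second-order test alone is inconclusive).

Compute the Hessian H = grad^2 f:
  H = [[-11, 4], [4, -5]]
Verify stationarity: grad f(x*) = H x* + g = (0, 0).
Eigenvalues of H: -13, -3.
Both eigenvalues < 0, so H is negative definite -> x* is a strict local max.

max


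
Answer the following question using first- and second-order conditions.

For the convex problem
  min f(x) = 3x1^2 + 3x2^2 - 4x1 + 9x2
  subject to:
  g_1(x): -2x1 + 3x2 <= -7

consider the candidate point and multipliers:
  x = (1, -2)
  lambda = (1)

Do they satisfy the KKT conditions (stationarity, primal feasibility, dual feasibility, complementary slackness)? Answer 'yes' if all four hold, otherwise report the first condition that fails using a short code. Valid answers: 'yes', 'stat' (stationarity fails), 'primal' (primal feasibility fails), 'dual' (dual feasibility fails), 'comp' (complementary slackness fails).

Gradient of f: grad f(x) = Q x + c = (2, -3)
Constraint values g_i(x) = a_i^T x - b_i:
  g_1((1, -2)) = -1
Stationarity residual: grad f(x) + sum_i lambda_i a_i = (0, 0)
  -> stationarity OK
Primal feasibility (all g_i <= 0): OK
Dual feasibility (all lambda_i >= 0): OK
Complementary slackness (lambda_i * g_i(x) = 0 for all i): FAILS

Verdict: the first failing condition is complementary_slackness -> comp.

comp


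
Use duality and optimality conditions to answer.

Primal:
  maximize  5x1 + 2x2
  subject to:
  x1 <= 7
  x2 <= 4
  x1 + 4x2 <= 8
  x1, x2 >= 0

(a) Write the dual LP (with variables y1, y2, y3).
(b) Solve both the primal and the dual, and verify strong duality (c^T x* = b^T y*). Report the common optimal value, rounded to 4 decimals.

The standard primal-dual pair for 'max c^T x s.t. A x <= b, x >= 0' is:
  Dual:  min b^T y  s.t.  A^T y >= c,  y >= 0.

So the dual LP is:
  minimize  7y1 + 4y2 + 8y3
  subject to:
    y1 + y3 >= 5
    y2 + 4y3 >= 2
    y1, y2, y3 >= 0

Solving the primal: x* = (7, 0.25).
  primal value c^T x* = 35.5.
Solving the dual: y* = (4.5, 0, 0.5).
  dual value b^T y* = 35.5.
Strong duality: c^T x* = b^T y*. Confirmed.

35.5


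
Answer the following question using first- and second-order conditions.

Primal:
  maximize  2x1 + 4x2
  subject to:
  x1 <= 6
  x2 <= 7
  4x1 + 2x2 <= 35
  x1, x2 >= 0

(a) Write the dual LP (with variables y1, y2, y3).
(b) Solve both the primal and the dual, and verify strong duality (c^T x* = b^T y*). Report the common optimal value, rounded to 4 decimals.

The standard primal-dual pair for 'max c^T x s.t. A x <= b, x >= 0' is:
  Dual:  min b^T y  s.t.  A^T y >= c,  y >= 0.

So the dual LP is:
  minimize  6y1 + 7y2 + 35y3
  subject to:
    y1 + 4y3 >= 2
    y2 + 2y3 >= 4
    y1, y2, y3 >= 0

Solving the primal: x* = (5.25, 7).
  primal value c^T x* = 38.5.
Solving the dual: y* = (0, 3, 0.5).
  dual value b^T y* = 38.5.
Strong duality: c^T x* = b^T y*. Confirmed.

38.5


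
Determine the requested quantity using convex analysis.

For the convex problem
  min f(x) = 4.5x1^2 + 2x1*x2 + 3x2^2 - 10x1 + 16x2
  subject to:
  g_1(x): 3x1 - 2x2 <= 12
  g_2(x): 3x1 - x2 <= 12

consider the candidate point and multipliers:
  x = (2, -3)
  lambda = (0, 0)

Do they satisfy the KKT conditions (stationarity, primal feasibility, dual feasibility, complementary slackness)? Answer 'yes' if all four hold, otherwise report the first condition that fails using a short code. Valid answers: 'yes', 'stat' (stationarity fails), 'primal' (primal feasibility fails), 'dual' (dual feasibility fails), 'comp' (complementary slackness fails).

Gradient of f: grad f(x) = Q x + c = (2, 2)
Constraint values g_i(x) = a_i^T x - b_i:
  g_1((2, -3)) = 0
  g_2((2, -3)) = -3
Stationarity residual: grad f(x) + sum_i lambda_i a_i = (2, 2)
  -> stationarity FAILS
Primal feasibility (all g_i <= 0): OK
Dual feasibility (all lambda_i >= 0): OK
Complementary slackness (lambda_i * g_i(x) = 0 for all i): OK

Verdict: the first failing condition is stationarity -> stat.

stat


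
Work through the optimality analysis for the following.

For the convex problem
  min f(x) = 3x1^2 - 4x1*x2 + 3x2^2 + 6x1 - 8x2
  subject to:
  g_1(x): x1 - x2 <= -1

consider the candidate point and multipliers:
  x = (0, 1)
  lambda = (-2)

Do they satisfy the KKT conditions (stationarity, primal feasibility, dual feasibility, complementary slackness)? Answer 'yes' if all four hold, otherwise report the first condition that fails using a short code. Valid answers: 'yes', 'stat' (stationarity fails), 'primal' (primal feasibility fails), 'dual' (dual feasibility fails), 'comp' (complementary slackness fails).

Gradient of f: grad f(x) = Q x + c = (2, -2)
Constraint values g_i(x) = a_i^T x - b_i:
  g_1((0, 1)) = 0
Stationarity residual: grad f(x) + sum_i lambda_i a_i = (0, 0)
  -> stationarity OK
Primal feasibility (all g_i <= 0): OK
Dual feasibility (all lambda_i >= 0): FAILS
Complementary slackness (lambda_i * g_i(x) = 0 for all i): OK

Verdict: the first failing condition is dual_feasibility -> dual.

dual


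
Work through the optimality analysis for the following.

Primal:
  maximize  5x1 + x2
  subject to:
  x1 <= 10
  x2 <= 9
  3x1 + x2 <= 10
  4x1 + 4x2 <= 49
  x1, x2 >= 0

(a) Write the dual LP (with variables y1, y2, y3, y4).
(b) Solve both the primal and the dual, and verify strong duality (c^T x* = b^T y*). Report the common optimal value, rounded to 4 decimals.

The standard primal-dual pair for 'max c^T x s.t. A x <= b, x >= 0' is:
  Dual:  min b^T y  s.t.  A^T y >= c,  y >= 0.

So the dual LP is:
  minimize  10y1 + 9y2 + 10y3 + 49y4
  subject to:
    y1 + 3y3 + 4y4 >= 5
    y2 + y3 + 4y4 >= 1
    y1, y2, y3, y4 >= 0

Solving the primal: x* = (3.3333, 0).
  primal value c^T x* = 16.6667.
Solving the dual: y* = (0, 0, 1.6667, 0).
  dual value b^T y* = 16.6667.
Strong duality: c^T x* = b^T y*. Confirmed.

16.6667


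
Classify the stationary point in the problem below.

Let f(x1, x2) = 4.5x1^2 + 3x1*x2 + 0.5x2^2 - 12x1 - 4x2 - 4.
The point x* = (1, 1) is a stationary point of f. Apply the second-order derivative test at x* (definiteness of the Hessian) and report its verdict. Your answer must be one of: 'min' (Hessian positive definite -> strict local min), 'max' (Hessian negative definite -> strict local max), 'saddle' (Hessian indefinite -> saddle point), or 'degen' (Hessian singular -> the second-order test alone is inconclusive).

Compute the Hessian H = grad^2 f:
  H = [[9, 3], [3, 1]]
Verify stationarity: grad f(x*) = H x* + g = (0, 0).
Eigenvalues of H: 0, 10.
H has a zero eigenvalue (singular; positive semidefinite but not definite), so H is neither positive definite, negative definite, nor indefinite. The second-order test alone is inconclusive -> degen.
(Indeed, f is constant along the null direction of H through x*, so x* is not a strict local extremum.)

degen


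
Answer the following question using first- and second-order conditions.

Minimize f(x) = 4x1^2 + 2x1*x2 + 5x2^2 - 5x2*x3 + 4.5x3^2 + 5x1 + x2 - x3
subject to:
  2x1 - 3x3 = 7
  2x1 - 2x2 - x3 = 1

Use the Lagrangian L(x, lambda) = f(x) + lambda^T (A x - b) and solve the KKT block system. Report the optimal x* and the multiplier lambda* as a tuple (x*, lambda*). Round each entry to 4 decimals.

Form the Lagrangian:
  L(x, lambda) = (1/2) x^T Q x + c^T x + lambda^T (A x - b)
Stationarity (grad_x L = 0): Q x + c + A^T lambda = 0.
Primal feasibility: A x = b.

This gives the KKT block system:
  [ Q   A^T ] [ x     ]   [-c ]
  [ A    0  ] [ lambda ] = [ b ]

Solving the linear system:
  x*      = (-0.1591, 0.5606, -2.4394)
  lambda* = (-11.6667, 9.2424)
  f(x*)   = 37.3144

x* = (-0.1591, 0.5606, -2.4394), lambda* = (-11.6667, 9.2424)


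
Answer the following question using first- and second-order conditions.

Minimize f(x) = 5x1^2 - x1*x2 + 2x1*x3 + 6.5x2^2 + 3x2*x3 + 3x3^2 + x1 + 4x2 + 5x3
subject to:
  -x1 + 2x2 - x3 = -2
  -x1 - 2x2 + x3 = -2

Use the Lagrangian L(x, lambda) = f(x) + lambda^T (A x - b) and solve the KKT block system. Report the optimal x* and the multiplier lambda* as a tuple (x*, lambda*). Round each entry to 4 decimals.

Form the Lagrangian:
  L(x, lambda) = (1/2) x^T Q x + c^T x + lambda^T (A x - b)
Stationarity (grad_x L = 0): Q x + c + A^T lambda = 0.
Primal feasibility: A x = b.

This gives the KKT block system:
  [ Q   A^T ] [ x     ]   [-c ]
  [ A    0  ] [ lambda ] = [ b ]

Solving the linear system:
  x*      = (2, -0.4082, -0.8163)
  lambda* = (11.3265, 8.449)
  f(x*)   = 17.9184

x* = (2, -0.4082, -0.8163), lambda* = (11.3265, 8.449)


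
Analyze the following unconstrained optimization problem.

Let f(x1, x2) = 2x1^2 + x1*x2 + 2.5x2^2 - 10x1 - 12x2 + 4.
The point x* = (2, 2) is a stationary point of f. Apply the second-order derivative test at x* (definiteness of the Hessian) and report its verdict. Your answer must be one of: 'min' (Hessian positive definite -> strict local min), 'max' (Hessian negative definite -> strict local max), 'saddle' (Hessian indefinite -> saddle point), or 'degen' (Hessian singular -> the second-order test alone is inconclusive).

Compute the Hessian H = grad^2 f:
  H = [[4, 1], [1, 5]]
Verify stationarity: grad f(x*) = H x* + g = (0, 0).
Eigenvalues of H: 3.382, 5.618.
Both eigenvalues > 0, so H is positive definite -> x* is a strict local min.

min


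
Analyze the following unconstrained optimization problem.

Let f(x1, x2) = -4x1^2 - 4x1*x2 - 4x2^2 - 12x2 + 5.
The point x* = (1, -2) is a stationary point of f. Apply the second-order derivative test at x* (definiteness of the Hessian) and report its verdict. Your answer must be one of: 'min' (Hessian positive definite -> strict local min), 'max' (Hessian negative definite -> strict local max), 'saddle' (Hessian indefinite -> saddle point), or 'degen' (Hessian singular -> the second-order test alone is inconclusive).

Compute the Hessian H = grad^2 f:
  H = [[-8, -4], [-4, -8]]
Verify stationarity: grad f(x*) = H x* + g = (0, 0).
Eigenvalues of H: -12, -4.
Both eigenvalues < 0, so H is negative definite -> x* is a strict local max.

max


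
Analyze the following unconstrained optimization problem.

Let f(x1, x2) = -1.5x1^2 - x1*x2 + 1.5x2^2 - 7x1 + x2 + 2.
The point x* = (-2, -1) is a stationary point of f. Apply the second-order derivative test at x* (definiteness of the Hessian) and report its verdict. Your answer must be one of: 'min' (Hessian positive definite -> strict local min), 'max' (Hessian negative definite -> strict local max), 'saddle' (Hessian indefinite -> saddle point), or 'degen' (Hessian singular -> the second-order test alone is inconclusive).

Compute the Hessian H = grad^2 f:
  H = [[-3, -1], [-1, 3]]
Verify stationarity: grad f(x*) = H x* + g = (0, 0).
Eigenvalues of H: -3.1623, 3.1623.
Eigenvalues have mixed signs, so H is indefinite -> x* is a saddle point.

saddle


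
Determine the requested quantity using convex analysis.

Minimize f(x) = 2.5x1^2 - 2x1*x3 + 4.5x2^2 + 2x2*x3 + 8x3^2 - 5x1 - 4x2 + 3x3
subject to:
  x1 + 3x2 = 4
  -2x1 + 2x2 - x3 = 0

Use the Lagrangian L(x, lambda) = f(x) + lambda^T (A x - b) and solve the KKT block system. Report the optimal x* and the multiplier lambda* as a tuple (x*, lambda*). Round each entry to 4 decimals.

Form the Lagrangian:
  L(x, lambda) = (1/2) x^T Q x + c^T x + lambda^T (A x - b)
Stationarity (grad_x L = 0): Q x + c + A^T lambda = 0.
Primal feasibility: A x = b.

This gives the KKT block system:
  [ Q   A^T ] [ x     ]   [-c ]
  [ A    0  ] [ lambda ] = [ b ]

Solving the linear system:
  x*      = (1.0721, 0.976, -0.1924)
  lambda* = (-1.2861, -0.2703)
  f(x*)   = -2.3487

x* = (1.0721, 0.976, -0.1924), lambda* = (-1.2861, -0.2703)


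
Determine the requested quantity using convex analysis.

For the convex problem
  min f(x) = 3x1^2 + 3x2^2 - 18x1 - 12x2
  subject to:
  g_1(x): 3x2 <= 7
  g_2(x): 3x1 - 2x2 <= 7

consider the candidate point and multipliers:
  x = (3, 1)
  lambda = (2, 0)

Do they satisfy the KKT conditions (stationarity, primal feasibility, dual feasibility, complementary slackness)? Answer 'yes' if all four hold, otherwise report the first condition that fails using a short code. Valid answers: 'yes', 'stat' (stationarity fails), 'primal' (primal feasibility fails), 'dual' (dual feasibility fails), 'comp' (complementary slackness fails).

Gradient of f: grad f(x) = Q x + c = (0, -6)
Constraint values g_i(x) = a_i^T x - b_i:
  g_1((3, 1)) = -4
  g_2((3, 1)) = 0
Stationarity residual: grad f(x) + sum_i lambda_i a_i = (0, 0)
  -> stationarity OK
Primal feasibility (all g_i <= 0): OK
Dual feasibility (all lambda_i >= 0): OK
Complementary slackness (lambda_i * g_i(x) = 0 for all i): FAILS

Verdict: the first failing condition is complementary_slackness -> comp.

comp


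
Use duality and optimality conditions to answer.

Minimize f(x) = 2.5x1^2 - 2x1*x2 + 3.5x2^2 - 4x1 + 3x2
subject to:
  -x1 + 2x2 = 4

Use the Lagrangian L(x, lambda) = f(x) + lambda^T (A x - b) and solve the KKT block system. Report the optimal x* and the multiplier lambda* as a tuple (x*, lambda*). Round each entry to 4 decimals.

Form the Lagrangian:
  L(x, lambda) = (1/2) x^T Q x + c^T x + lambda^T (A x - b)
Stationarity (grad_x L = 0): Q x + c + A^T lambda = 0.
Primal feasibility: A x = b.

This gives the KKT block system:
  [ Q   A^T ] [ x     ]   [-c ]
  [ A    0  ] [ lambda ] = [ b ]

Solving the linear system:
  x*      = (-0.1053, 1.9474)
  lambda* = (-8.4211)
  f(x*)   = 19.9737

x* = (-0.1053, 1.9474), lambda* = (-8.4211)


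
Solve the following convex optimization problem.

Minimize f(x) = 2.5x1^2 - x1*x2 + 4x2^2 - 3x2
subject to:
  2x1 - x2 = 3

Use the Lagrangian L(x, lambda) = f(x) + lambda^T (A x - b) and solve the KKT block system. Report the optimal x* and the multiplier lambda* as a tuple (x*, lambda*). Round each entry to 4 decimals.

Form the Lagrangian:
  L(x, lambda) = (1/2) x^T Q x + c^T x + lambda^T (A x - b)
Stationarity (grad_x L = 0): Q x + c + A^T lambda = 0.
Primal feasibility: A x = b.

This gives the KKT block system:
  [ Q   A^T ] [ x     ]   [-c ]
  [ A    0  ] [ lambda ] = [ b ]

Solving the linear system:
  x*      = (1.5455, 0.0909)
  lambda* = (-3.8182)
  f(x*)   = 5.5909

x* = (1.5455, 0.0909), lambda* = (-3.8182)


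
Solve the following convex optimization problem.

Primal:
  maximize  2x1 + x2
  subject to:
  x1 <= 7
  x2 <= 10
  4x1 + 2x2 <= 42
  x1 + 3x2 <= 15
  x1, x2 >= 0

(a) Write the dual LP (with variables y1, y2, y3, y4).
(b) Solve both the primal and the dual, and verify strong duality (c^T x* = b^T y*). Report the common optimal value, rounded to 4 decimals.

The standard primal-dual pair for 'max c^T x s.t. A x <= b, x >= 0' is:
  Dual:  min b^T y  s.t.  A^T y >= c,  y >= 0.

So the dual LP is:
  minimize  7y1 + 10y2 + 42y3 + 15y4
  subject to:
    y1 + 4y3 + y4 >= 2
    y2 + 2y3 + 3y4 >= 1
    y1, y2, y3, y4 >= 0

Solving the primal: x* = (7, 2.6667).
  primal value c^T x* = 16.6667.
Solving the dual: y* = (1.6667, 0, 0, 0.3333).
  dual value b^T y* = 16.6667.
Strong duality: c^T x* = b^T y*. Confirmed.

16.6667


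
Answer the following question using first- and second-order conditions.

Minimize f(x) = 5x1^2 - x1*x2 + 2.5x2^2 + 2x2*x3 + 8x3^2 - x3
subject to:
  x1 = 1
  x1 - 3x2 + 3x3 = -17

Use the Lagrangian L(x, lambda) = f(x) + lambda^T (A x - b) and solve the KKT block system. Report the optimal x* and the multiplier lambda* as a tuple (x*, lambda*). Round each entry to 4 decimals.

Form the Lagrangian:
  L(x, lambda) = (1/2) x^T Q x + c^T x + lambda^T (A x - b)
Stationarity (grad_x L = 0): Q x + c + A^T lambda = 0.
Primal feasibility: A x = b.

This gives the KKT block system:
  [ Q   A^T ] [ x     ]   [-c ]
  [ A    0  ] [ lambda ] = [ b ]

Solving the linear system:
  x*      = (1, 4.4, -1.6)
  lambda* = (-11.5333, 5.9333)
  f(x*)   = 57

x* = (1, 4.4, -1.6), lambda* = (-11.5333, 5.9333)


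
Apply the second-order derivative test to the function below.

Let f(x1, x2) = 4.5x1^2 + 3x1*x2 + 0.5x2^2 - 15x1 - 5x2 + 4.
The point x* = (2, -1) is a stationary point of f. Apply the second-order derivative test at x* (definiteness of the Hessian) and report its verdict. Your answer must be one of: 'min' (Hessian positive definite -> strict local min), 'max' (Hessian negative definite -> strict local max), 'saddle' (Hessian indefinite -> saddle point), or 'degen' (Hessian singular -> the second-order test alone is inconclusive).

Compute the Hessian H = grad^2 f:
  H = [[9, 3], [3, 1]]
Verify stationarity: grad f(x*) = H x* + g = (0, 0).
Eigenvalues of H: 0, 10.
H has a zero eigenvalue (singular; positive semidefinite but not definite), so H is neither positive definite, negative definite, nor indefinite. The second-order test alone is inconclusive -> degen.
(Indeed, f is constant along the null direction of H through x*, so x* is not a strict local extremum.)

degen


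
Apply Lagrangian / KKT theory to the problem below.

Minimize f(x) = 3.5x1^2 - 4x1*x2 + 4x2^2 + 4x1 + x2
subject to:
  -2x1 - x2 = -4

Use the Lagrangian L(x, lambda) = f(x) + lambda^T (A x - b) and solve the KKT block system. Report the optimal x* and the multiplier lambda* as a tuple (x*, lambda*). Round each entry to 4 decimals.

Form the Lagrangian:
  L(x, lambda) = (1/2) x^T Q x + c^T x + lambda^T (A x - b)
Stationarity (grad_x L = 0): Q x + c + A^T lambda = 0.
Primal feasibility: A x = b.

This gives the KKT block system:
  [ Q   A^T ] [ x     ]   [-c ]
  [ A    0  ] [ lambda ] = [ b ]

Solving the linear system:
  x*      = (1.4182, 1.1636)
  lambda* = (4.6364)
  f(x*)   = 12.6909

x* = (1.4182, 1.1636), lambda* = (4.6364)


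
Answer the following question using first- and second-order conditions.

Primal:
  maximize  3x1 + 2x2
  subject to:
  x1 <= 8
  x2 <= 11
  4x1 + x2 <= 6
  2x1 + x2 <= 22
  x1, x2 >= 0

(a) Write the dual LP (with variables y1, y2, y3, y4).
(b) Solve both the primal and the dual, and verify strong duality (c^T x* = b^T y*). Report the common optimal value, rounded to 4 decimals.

The standard primal-dual pair for 'max c^T x s.t. A x <= b, x >= 0' is:
  Dual:  min b^T y  s.t.  A^T y >= c,  y >= 0.

So the dual LP is:
  minimize  8y1 + 11y2 + 6y3 + 22y4
  subject to:
    y1 + 4y3 + 2y4 >= 3
    y2 + y3 + y4 >= 2
    y1, y2, y3, y4 >= 0

Solving the primal: x* = (0, 6).
  primal value c^T x* = 12.
Solving the dual: y* = (0, 0, 2, 0).
  dual value b^T y* = 12.
Strong duality: c^T x* = b^T y*. Confirmed.

12


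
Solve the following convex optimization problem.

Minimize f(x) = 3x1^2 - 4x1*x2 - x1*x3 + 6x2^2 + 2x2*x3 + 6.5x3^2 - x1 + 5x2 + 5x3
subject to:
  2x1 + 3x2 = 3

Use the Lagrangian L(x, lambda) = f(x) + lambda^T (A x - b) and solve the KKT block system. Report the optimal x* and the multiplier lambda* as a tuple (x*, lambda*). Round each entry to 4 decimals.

Form the Lagrangian:
  L(x, lambda) = (1/2) x^T Q x + c^T x + lambda^T (A x - b)
Stationarity (grad_x L = 0): Q x + c + A^T lambda = 0.
Primal feasibility: A x = b.

This gives the KKT block system:
  [ Q   A^T ] [ x     ]   [-c ]
  [ A    0  ] [ lambda ] = [ b ]

Solving the linear system:
  x*      = (0.9279, 0.3814, -0.3719)
  lambda* = (-1.707)
  f(x*)   = 2.1202

x* = (0.9279, 0.3814, -0.3719), lambda* = (-1.707)


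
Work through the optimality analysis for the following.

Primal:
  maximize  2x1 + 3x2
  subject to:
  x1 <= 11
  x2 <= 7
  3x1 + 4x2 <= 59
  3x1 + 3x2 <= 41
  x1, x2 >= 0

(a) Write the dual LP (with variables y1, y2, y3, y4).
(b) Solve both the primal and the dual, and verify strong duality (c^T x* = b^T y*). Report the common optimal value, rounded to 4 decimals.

The standard primal-dual pair for 'max c^T x s.t. A x <= b, x >= 0' is:
  Dual:  min b^T y  s.t.  A^T y >= c,  y >= 0.

So the dual LP is:
  minimize  11y1 + 7y2 + 59y3 + 41y4
  subject to:
    y1 + 3y3 + 3y4 >= 2
    y2 + 4y3 + 3y4 >= 3
    y1, y2, y3, y4 >= 0

Solving the primal: x* = (6.6667, 7).
  primal value c^T x* = 34.3333.
Solving the dual: y* = (0, 1, 0, 0.6667).
  dual value b^T y* = 34.3333.
Strong duality: c^T x* = b^T y*. Confirmed.

34.3333
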